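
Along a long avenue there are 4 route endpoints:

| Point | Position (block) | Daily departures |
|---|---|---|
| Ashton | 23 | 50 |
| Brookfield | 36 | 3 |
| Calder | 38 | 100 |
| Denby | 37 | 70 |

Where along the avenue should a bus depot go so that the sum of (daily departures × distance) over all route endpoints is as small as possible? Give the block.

For a sum of weighted absolute distances on a line, the optimum is the weighted median (not the mean). Total weight W = 223; half-weight = 111.5.
Sort by position and accumulate weight:
  block 23 (Ashton, w=50) → cum 50
  block 36 (Brookfield, w=3) → cum 53
  block 37 (Denby, w=70) → cum 123  ≥ 111.5 → median here
  block 38 (Calder, w=100) → cum 223
Optimal location: block 37.

x = 37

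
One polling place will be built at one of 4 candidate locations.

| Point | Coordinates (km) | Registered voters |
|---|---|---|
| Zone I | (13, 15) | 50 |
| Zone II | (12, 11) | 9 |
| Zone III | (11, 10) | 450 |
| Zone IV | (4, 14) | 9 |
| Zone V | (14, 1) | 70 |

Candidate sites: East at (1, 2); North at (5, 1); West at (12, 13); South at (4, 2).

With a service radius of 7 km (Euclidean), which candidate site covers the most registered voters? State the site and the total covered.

Coverage radius r = 7 km; a point is covered iff (Δx)²+(Δy)² ≤ 7² = 49.
  East (1, 2): covers {none} → 0
  North (5, 1): covers {none} → 0
  West (12, 13): covers {Zone I, Zone II, Zone III} → 509
  South (4, 2): covers {none} → 0
Maximum coverage at West: 509 registered voters.

West, covering 509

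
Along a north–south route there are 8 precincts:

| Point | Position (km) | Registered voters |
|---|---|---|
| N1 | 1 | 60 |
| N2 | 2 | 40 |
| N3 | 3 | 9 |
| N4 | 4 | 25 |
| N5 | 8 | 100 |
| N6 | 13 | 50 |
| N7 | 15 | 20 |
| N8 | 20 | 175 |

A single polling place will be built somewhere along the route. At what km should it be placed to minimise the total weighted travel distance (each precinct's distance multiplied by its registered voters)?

x = 13

For a sum of weighted absolute distances on a line, the optimum is the weighted median (not the mean). Total weight W = 479; half-weight = 239.5.
Sort by position and accumulate weight:
  km 1 (N1, w=60) → cum 60
  km 2 (N2, w=40) → cum 100
  km 3 (N3, w=9) → cum 109
  km 4 (N4, w=25) → cum 134
  km 8 (N5, w=100) → cum 234
  km 13 (N6, w=50) → cum 284  ≥ 239.5 → median here
  km 15 (N7, w=20) → cum 304
  km 20 (N8, w=175) → cum 479
Optimal location: km 13.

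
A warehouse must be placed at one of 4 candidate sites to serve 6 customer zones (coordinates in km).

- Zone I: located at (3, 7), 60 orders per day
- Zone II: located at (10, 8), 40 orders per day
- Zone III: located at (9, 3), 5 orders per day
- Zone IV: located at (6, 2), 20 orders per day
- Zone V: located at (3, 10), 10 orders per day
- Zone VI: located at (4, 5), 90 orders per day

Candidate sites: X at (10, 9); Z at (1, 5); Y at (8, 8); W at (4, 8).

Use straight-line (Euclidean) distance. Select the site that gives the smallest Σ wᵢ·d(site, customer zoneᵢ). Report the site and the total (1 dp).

Total weighted distance at each candidate:
  X (10, 9): total = 1388.2
  Z (1, 5): total = 1030.9
  Y (8, 8): total = 1041.8
  W (4, 8): total = 779.1
Minimum is at W with total 779.1 km.

W, total 779.1 km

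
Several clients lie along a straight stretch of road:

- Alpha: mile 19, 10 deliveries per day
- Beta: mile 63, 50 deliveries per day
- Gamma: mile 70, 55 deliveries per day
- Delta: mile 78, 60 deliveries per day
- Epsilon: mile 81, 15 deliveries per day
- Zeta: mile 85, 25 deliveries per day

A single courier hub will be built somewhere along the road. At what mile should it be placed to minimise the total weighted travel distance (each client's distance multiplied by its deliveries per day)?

For a sum of weighted absolute distances on a line, the optimum is the weighted median (not the mean). Total weight W = 215; half-weight = 107.5.
Sort by position and accumulate weight:
  mile 19 (Alpha, w=10) → cum 10
  mile 63 (Beta, w=50) → cum 60
  mile 70 (Gamma, w=55) → cum 115  ≥ 107.5 → median here
  mile 78 (Delta, w=60) → cum 175
  mile 81 (Epsilon, w=15) → cum 190
  mile 85 (Zeta, w=25) → cum 215
Optimal location: mile 70.

x = 70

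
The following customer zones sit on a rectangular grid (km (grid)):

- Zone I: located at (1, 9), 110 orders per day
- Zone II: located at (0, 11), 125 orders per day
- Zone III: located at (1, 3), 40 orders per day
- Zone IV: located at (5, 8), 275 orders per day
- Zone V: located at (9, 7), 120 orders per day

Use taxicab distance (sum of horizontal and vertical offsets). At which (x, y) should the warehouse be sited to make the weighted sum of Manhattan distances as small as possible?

Manhattan distance separates: Σwᵢ(|x−xᵢ|+|y−yᵢ|) = Σwᵢ|x−xᵢ| + Σwᵢ|y−yᵢ|, so x and y are optimised independently as 1-D weighted medians.
Total weight W = 670; half = 335.
x-coordinate, sorted with cumulative weight:
  x=0 (Zone II, w=125) cum 125
  x=1 (Zone I, w=110) cum 235
  x=1 (Zone III, w=40) cum 275
  x=5 (Zone IV, w=275) cum 550  ← median
  x=9 (Zone V, w=120) cum 670
⇒ x* = 5
y-coordinate, sorted with cumulative weight:
  y=3 (Zone III, w=40) cum 40
  y=7 (Zone V, w=120) cum 160
  y=8 (Zone IV, w=275) cum 435  ← median
  y=9 (Zone I, w=110) cum 545
  y=11 (Zone II, w=125) cum 670
⇒ y* = 8

(5, 8)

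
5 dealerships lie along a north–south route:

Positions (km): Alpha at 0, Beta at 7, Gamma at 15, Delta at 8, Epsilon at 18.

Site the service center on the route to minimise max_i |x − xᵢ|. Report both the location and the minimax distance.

The 1-center on a line is the midpoint of the two extreme points: leftmost at 0, rightmost at 18.
Optimal location = (0 + 18)/2 = 9; maximum distance = (18 − 0)/2 = 9.

location 9, max distance 9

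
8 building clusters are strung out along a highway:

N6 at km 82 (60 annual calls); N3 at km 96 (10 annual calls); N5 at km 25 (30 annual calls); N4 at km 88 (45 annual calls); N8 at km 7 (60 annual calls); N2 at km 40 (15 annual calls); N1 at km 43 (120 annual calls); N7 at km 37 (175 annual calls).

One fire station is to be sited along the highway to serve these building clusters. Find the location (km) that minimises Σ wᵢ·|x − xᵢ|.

For a sum of weighted absolute distances on a line, the optimum is the weighted median (not the mean). Total weight W = 515; half-weight = 257.5.
Sort by position and accumulate weight:
  km 7 (N8, w=60) → cum 60
  km 25 (N5, w=30) → cum 90
  km 37 (N7, w=175) → cum 265  ≥ 257.5 → median here
  km 40 (N2, w=15) → cum 280
  km 43 (N1, w=120) → cum 400
  km 82 (N6, w=60) → cum 460
  km 88 (N4, w=45) → cum 505
  km 96 (N3, w=10) → cum 515
Optimal location: km 37.

x = 37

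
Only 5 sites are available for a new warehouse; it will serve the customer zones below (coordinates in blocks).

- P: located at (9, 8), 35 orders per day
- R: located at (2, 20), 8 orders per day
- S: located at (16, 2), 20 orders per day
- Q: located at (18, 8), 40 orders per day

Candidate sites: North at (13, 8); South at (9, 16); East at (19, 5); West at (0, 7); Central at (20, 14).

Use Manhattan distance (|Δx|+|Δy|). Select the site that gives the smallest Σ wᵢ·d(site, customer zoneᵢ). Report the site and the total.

North, total 704 blocks

Total weighted distance at each candidate:
  North (13, 8): total = 704
  South (9, 16): total = 1468
  East (19, 5): total = 991
  West (0, 7): total = 1650
  Central (20, 14): total = 1427
Minimum is at North with total 704 blocks.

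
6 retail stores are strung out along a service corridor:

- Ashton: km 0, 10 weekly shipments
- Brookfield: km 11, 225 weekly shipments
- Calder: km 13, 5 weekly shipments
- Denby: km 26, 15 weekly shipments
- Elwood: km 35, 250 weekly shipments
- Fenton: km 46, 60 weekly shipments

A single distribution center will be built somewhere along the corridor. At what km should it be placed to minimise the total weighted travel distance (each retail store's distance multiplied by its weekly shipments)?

For a sum of weighted absolute distances on a line, the optimum is the weighted median (not the mean). Total weight W = 565; half-weight = 282.5.
Sort by position and accumulate weight:
  km 0 (Ashton, w=10) → cum 10
  km 11 (Brookfield, w=225) → cum 235
  km 13 (Calder, w=5) → cum 240
  km 26 (Denby, w=15) → cum 255
  km 35 (Elwood, w=250) → cum 505  ≥ 282.5 → median here
  km 46 (Fenton, w=60) → cum 565
Optimal location: km 35.

x = 35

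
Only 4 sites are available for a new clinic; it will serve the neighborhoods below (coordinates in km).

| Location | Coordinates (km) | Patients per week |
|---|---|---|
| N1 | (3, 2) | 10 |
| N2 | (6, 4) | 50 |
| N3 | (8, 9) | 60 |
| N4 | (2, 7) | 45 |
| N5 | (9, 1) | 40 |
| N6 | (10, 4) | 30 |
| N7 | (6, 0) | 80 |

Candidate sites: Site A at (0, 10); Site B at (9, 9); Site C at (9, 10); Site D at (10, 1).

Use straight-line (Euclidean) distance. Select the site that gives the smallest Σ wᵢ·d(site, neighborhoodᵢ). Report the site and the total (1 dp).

Site D, total 1725.3 km

Total weighted distance at each candidate:
  Site A (0, 10): total = 2947.6
  Site B (9, 9): total = 2003.3
  Site C (9, 10): total = 2240.7
  Site D (10, 1): total = 1725.3
Minimum is at Site D with total 1725.3 km.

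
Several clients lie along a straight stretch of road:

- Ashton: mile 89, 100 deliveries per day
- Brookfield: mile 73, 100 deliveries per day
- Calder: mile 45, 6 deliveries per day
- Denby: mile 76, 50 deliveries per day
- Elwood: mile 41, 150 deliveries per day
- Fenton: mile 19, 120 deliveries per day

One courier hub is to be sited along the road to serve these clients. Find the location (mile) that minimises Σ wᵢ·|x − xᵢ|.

x = 41

For a sum of weighted absolute distances on a line, the optimum is the weighted median (not the mean). Total weight W = 526; half-weight = 263.
Sort by position and accumulate weight:
  mile 19 (Fenton, w=120) → cum 120
  mile 41 (Elwood, w=150) → cum 270  ≥ 263 → median here
  mile 45 (Calder, w=6) → cum 276
  mile 73 (Brookfield, w=100) → cum 376
  mile 76 (Denby, w=50) → cum 426
  mile 89 (Ashton, w=100) → cum 526
Optimal location: mile 41.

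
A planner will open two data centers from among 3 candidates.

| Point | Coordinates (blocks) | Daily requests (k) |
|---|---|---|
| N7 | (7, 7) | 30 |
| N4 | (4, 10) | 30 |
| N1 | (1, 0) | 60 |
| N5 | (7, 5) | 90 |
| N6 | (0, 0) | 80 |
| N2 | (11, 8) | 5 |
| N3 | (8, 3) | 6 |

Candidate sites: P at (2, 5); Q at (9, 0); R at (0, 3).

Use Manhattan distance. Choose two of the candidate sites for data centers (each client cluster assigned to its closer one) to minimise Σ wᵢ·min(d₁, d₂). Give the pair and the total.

Evaluate every pair (each demand assigned to the nearer of the two):
  {P, R}: total = 1458
  {Q, R}: total = 1784
  {P, Q}: total = 1864
Best pair: {P, R} with total 1458.

{P, R}, total 1458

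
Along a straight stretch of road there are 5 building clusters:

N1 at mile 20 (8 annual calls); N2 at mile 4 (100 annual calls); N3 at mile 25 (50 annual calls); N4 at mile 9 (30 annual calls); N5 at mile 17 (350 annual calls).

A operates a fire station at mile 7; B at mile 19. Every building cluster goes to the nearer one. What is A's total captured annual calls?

130

The indifferent point is the midpoint (7+19)/2 = 13; building clusters left of it (closer to A at 7) go to A, those right go to B.
  N2 at 4 (w=100) → A
  N4 at 9 (w=30) → A
  N5 at 17 (w=350) → B
  N1 at 20 (w=8) → B
  N3 at 25 (w=50) → B
A captures 130; B captures 408.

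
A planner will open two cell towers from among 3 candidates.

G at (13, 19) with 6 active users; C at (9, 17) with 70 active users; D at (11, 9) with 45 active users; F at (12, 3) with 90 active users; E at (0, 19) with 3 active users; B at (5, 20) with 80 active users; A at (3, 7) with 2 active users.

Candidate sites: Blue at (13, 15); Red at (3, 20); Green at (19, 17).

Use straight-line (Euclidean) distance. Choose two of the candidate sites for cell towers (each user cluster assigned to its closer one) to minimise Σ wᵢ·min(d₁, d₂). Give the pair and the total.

{Blue, Red}, total 1900.5

Evaluate every pair (each demand assigned to the nearer of the two):
  {Blue, Red}: total = 1900.5
  {Blue, Green}: total = 2526.5
  {Red, Green}: total = 2620.8
Best pair: {Blue, Red} with total 1900.5.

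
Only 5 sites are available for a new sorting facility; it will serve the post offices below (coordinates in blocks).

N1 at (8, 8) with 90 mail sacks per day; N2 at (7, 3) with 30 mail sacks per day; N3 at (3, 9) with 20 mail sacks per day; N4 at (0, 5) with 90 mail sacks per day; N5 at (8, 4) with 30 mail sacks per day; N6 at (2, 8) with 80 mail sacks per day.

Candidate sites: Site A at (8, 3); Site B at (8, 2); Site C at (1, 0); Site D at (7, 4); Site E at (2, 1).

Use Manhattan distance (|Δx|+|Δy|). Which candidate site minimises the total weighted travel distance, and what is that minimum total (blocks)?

Total weighted distance at each candidate:
  Site A (8, 3): total = 2510
  Site B (8, 2): total = 2850
  Site C (1, 0): total = 3430
  Site D (7, 4): total = 2130
  Site E (2, 1): total = 2930
Minimum is at Site D with total 2130 blocks.

Site D, total 2130 blocks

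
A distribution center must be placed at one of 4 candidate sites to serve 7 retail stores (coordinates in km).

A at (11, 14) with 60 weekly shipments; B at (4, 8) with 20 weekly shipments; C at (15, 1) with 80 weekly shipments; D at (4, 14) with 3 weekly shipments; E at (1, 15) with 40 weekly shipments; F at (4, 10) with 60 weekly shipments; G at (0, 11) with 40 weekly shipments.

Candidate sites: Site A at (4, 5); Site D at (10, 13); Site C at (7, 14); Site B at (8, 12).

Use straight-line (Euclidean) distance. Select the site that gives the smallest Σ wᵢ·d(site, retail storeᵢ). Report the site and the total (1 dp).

Site B, total 2281.4 km

Total weighted distance at each candidate:
  Site A (4, 5): total = 2713.5
  Site D (10, 13): total = 2478.5
  Site C (7, 14): total = 2452.3
  Site B (8, 12): total = 2281.4
Minimum is at Site B with total 2281.4 km.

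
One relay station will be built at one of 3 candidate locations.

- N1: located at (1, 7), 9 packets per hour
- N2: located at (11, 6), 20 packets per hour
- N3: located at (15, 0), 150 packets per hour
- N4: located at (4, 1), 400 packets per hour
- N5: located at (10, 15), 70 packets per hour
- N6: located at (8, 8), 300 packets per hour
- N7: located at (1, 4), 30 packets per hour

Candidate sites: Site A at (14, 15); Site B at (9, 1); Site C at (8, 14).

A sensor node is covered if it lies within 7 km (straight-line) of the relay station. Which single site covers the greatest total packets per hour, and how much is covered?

Coverage radius r = 7 km; a point is covered iff (Δx)²+(Δy)² ≤ 7² = 49.
  Site A (14, 15): covers {N5} → 70
  Site B (9, 1): covers {N2, N3, N4} → 570
  Site C (8, 14): covers {N5, N6} → 370
Maximum coverage at Site B: 570 packets per hour.

Site B, covering 570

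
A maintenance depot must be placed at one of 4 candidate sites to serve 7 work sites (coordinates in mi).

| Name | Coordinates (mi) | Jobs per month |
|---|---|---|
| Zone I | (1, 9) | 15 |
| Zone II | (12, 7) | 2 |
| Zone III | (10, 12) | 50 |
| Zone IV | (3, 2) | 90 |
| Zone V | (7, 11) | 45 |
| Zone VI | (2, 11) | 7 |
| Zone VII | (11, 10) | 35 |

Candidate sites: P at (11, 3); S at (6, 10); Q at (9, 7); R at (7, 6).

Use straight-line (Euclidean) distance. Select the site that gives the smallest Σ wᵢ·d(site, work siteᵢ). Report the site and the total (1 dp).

S, total 1350.0 mi

Total weighted distance at each candidate:
  P (11, 3): total = 2093.3
  S (6, 10): total = 1350.0
  Q (9, 7): total = 1471.4
  R (7, 6): total = 1427.8
Minimum is at S with total 1350.0 mi.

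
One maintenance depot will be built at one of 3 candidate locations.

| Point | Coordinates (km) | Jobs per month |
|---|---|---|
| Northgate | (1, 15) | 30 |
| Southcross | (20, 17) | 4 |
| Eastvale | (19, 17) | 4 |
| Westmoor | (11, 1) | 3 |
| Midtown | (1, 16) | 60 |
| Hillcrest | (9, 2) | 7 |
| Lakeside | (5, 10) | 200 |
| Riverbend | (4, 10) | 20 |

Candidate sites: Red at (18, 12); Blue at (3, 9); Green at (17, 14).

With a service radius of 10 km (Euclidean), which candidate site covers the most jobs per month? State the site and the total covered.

Blue, covering 317

Coverage radius r = 10 km; a point is covered iff (Δx)²+(Δy)² ≤ 10² = 100.
  Red (18, 12): covers {Southcross, Eastvale} → 8
  Blue (3, 9): covers {Northgate, Midtown, Hillcrest, Lakeside, Riverbend} → 317
  Green (17, 14): covers {Southcross, Eastvale} → 8
Maximum coverage at Blue: 317 jobs per month.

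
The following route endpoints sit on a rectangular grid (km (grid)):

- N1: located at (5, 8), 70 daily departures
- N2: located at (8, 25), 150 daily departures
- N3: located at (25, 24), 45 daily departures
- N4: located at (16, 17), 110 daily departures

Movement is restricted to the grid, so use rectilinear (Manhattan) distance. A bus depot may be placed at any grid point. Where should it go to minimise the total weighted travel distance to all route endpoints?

(8, 24)

Manhattan distance separates: Σwᵢ(|x−xᵢ|+|y−yᵢ|) = Σwᵢ|x−xᵢ| + Σwᵢ|y−yᵢ|, so x and y are optimised independently as 1-D weighted medians.
Total weight W = 375; half = 187.5.
x-coordinate, sorted with cumulative weight:
  x=5 (N1, w=70) cum 70
  x=8 (N2, w=150) cum 220  ← median
  x=16 (N4, w=110) cum 330
  x=25 (N3, w=45) cum 375
⇒ x* = 8
y-coordinate, sorted with cumulative weight:
  y=8 (N1, w=70) cum 70
  y=17 (N4, w=110) cum 180
  y=24 (N3, w=45) cum 225  ← median
  y=25 (N2, w=150) cum 375
⇒ y* = 24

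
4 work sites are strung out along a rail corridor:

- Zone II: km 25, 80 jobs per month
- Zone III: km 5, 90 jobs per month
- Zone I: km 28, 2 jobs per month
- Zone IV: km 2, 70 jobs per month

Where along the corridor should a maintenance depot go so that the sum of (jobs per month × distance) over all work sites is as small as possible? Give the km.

x = 5

For a sum of weighted absolute distances on a line, the optimum is the weighted median (not the mean). Total weight W = 242; half-weight = 121.
Sort by position and accumulate weight:
  km 2 (Zone IV, w=70) → cum 70
  km 5 (Zone III, w=90) → cum 160  ≥ 121 → median here
  km 25 (Zone II, w=80) → cum 240
  km 28 (Zone I, w=2) → cum 242
Optimal location: km 5.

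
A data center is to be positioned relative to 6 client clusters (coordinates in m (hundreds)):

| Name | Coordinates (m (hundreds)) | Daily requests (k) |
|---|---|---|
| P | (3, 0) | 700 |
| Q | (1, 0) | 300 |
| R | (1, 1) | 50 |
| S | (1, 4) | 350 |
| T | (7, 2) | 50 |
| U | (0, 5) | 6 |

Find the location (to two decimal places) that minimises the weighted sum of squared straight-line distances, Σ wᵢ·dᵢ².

(2.16, 1.09)

The minimiser of Σwᵢ‖p−pᵢ‖² is the weighted centroid p* = (Σwᵢpᵢ)/(Σwᵢ).
Σwᵢ = 1456.
Σwᵢxᵢ = 700·3 + 300·1 + 50·1 + 350·1 + 50·7 + 6·0 = 3150.
Σwᵢyᵢ = 700·0 + 300·0 + 50·1 + 350·4 + 50·2 + 6·5 = 1580.
x* = 3150/1456 = 2.16, y* = 1580/1456 = 1.09.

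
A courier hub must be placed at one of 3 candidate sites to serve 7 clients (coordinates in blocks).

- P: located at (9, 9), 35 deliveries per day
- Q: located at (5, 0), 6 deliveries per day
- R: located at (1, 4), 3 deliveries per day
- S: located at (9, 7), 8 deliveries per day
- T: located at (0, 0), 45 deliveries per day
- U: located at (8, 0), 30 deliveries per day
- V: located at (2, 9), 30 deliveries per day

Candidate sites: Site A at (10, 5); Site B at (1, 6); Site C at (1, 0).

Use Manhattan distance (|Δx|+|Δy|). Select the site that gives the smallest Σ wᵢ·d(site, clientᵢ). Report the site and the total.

Total weighted distance at each candidate:
  Site A (10, 5): total = 1534
  Site B (1, 6): total = 1348
  Site C (1, 0): total = 1306
Minimum is at Site C with total 1306 blocks.

Site C, total 1306 blocks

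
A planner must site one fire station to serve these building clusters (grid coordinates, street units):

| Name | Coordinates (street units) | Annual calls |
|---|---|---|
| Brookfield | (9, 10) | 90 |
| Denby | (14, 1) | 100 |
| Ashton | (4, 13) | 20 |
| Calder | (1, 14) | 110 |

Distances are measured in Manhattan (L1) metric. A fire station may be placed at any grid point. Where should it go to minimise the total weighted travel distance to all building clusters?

(9, 10)

Manhattan distance separates: Σwᵢ(|x−xᵢ|+|y−yᵢ|) = Σwᵢ|x−xᵢ| + Σwᵢ|y−yᵢ|, so x and y are optimised independently as 1-D weighted medians.
Total weight W = 320; half = 160.
x-coordinate, sorted with cumulative weight:
  x=1 (Calder, w=110) cum 110
  x=4 (Ashton, w=20) cum 130
  x=9 (Brookfield, w=90) cum 220  ← median
  x=14 (Denby, w=100) cum 320
⇒ x* = 9
y-coordinate, sorted with cumulative weight:
  y=1 (Denby, w=100) cum 100
  y=10 (Brookfield, w=90) cum 190  ← median
  y=13 (Ashton, w=20) cum 210
  y=14 (Calder, w=110) cum 320
⇒ y* = 10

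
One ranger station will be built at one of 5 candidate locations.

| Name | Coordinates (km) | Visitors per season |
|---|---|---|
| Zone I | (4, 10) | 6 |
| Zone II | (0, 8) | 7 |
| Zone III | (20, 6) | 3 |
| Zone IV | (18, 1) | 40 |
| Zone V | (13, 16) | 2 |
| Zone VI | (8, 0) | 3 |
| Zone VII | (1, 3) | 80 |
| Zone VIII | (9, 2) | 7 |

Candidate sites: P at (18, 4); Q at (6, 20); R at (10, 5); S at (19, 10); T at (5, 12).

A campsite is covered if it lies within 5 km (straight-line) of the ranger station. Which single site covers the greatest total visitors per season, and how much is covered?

Coverage radius r = 5 km; a point is covered iff (Δx)²+(Δy)² ≤ 5² = 25.
  P (18, 4): covers {Zone III, Zone IV} → 43
  Q (6, 20): covers {none} → 0
  R (10, 5): covers {Zone VIII} → 7
  S (19, 10): covers {Zone III} → 3
  T (5, 12): covers {Zone I} → 6
Maximum coverage at P: 43 visitors per season.

P, covering 43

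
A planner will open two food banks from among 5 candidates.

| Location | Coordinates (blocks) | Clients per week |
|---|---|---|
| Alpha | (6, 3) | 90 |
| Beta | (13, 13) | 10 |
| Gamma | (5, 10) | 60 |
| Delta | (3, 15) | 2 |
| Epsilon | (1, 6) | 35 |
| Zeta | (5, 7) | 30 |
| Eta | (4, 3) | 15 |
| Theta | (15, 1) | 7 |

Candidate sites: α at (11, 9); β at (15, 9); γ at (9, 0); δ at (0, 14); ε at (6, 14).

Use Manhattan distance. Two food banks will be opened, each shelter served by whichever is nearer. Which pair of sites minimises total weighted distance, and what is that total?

{γ, ε}, total 1792

Evaluate every pair (each demand assigned to the nearer of the two):
  {γ, ε}: total = 1792
  {α, γ}: total = 1912
  {γ, δ}: total = 2042
  {δ, ε}: total = 2282
  {β, γ}: total = 2285
  {β, ε}: total = 2304
  {α, δ}: total = 2312
  {α, ε}: total = 2332
  {α, β}: total = 2444
  {β, δ}: total = 2914
Best pair: {γ, ε} with total 1792.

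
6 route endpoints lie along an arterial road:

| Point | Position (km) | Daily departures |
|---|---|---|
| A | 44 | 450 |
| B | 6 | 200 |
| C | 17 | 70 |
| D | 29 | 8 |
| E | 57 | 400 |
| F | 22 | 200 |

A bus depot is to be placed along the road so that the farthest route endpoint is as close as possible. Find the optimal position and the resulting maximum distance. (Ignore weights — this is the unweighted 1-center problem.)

The 1-center on a line is the midpoint of the two extreme points: leftmost at 6, rightmost at 57.
Optimal location = (6 + 57)/2 = 31.5; maximum distance = (57 − 6)/2 = 25.5.

location 31.5, max distance 25.5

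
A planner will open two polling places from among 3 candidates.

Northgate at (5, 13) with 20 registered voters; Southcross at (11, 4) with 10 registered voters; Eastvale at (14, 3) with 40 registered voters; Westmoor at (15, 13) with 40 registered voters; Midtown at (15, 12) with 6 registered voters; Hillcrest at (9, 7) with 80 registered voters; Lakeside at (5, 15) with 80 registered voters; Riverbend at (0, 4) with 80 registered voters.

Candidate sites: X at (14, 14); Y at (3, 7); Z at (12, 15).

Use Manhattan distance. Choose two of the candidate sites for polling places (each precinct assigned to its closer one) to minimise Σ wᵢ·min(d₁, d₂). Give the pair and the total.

Evaluate every pair (each demand assigned to the nearer of the two):
  {X, Y}: total = 2568
  {Y, Z}: total = 2586
  {X, Z}: total = 4118
Best pair: {X, Y} with total 2568.

{X, Y}, total 2568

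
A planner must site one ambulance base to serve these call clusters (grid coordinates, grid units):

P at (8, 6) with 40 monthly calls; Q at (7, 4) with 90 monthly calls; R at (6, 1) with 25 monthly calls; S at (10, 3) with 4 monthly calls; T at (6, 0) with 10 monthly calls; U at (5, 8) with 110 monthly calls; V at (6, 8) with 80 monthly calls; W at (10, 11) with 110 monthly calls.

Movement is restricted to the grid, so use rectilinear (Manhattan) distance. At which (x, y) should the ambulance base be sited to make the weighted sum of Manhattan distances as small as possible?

(7, 8)

Manhattan distance separates: Σwᵢ(|x−xᵢ|+|y−yᵢ|) = Σwᵢ|x−xᵢ| + Σwᵢ|y−yᵢ|, so x and y are optimised independently as 1-D weighted medians.
Total weight W = 469; half = 234.5.
x-coordinate, sorted with cumulative weight:
  x=5 (U, w=110) cum 110
  x=6 (R, w=25) cum 135
  x=6 (T, w=10) cum 145
  x=6 (V, w=80) cum 225
  x=7 (Q, w=90) cum 315  ← median
  x=8 (P, w=40) cum 355
  x=10 (S, w=4) cum 359
  x=10 (W, w=110) cum 469
⇒ x* = 7
y-coordinate, sorted with cumulative weight:
  y=0 (T, w=10) cum 10
  y=1 (R, w=25) cum 35
  y=3 (S, w=4) cum 39
  y=4 (Q, w=90) cum 129
  y=6 (P, w=40) cum 169
  y=8 (U, w=110) cum 279  ← median
  y=8 (V, w=80) cum 359
  y=11 (W, w=110) cum 469
⇒ y* = 8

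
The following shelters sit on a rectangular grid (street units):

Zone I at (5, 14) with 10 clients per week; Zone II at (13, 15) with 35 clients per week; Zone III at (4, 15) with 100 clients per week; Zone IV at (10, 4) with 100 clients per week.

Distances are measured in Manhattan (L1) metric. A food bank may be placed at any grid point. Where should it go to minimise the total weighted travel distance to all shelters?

Manhattan distance separates: Σwᵢ(|x−xᵢ|+|y−yᵢ|) = Σwᵢ|x−xᵢ| + Σwᵢ|y−yᵢ|, so x and y are optimised independently as 1-D weighted medians.
Total weight W = 245; half = 122.5.
x-coordinate, sorted with cumulative weight:
  x=4 (Zone III, w=100) cum 100
  x=5 (Zone I, w=10) cum 110
  x=10 (Zone IV, w=100) cum 210  ← median
  x=13 (Zone II, w=35) cum 245
⇒ x* = 10
y-coordinate, sorted with cumulative weight:
  y=4 (Zone IV, w=100) cum 100
  y=14 (Zone I, w=10) cum 110
  y=15 (Zone II, w=35) cum 145  ← median
  y=15 (Zone III, w=100) cum 245
⇒ y* = 15

(10, 15)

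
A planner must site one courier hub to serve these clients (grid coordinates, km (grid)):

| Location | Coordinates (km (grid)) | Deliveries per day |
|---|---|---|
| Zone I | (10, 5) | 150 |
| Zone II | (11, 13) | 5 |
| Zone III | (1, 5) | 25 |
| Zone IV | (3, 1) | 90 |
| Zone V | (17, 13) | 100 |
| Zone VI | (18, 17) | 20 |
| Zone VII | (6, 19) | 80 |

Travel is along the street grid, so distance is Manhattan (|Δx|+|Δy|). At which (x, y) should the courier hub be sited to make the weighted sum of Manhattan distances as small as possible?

(10, 5)

Manhattan distance separates: Σwᵢ(|x−xᵢ|+|y−yᵢ|) = Σwᵢ|x−xᵢ| + Σwᵢ|y−yᵢ|, so x and y are optimised independently as 1-D weighted medians.
Total weight W = 470; half = 235.
x-coordinate, sorted with cumulative weight:
  x=1 (Zone III, w=25) cum 25
  x=3 (Zone IV, w=90) cum 115
  x=6 (Zone VII, w=80) cum 195
  x=10 (Zone I, w=150) cum 345  ← median
  x=11 (Zone II, w=5) cum 350
  x=17 (Zone V, w=100) cum 450
  x=18 (Zone VI, w=20) cum 470
⇒ x* = 10
y-coordinate, sorted with cumulative weight:
  y=1 (Zone IV, w=90) cum 90
  y=5 (Zone I, w=150) cum 240  ← median
  y=5 (Zone III, w=25) cum 265
  y=13 (Zone II, w=5) cum 270
  y=13 (Zone V, w=100) cum 370
  y=17 (Zone VI, w=20) cum 390
  y=19 (Zone VII, w=80) cum 470
⇒ y* = 5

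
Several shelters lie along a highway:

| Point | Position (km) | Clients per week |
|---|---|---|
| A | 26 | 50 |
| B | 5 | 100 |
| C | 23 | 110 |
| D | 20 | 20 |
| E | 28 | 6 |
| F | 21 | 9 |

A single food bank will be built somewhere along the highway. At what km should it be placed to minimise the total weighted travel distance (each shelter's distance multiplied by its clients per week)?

For a sum of weighted absolute distances on a line, the optimum is the weighted median (not the mean). Total weight W = 295; half-weight = 147.5.
Sort by position and accumulate weight:
  km 5 (B, w=100) → cum 100
  km 20 (D, w=20) → cum 120
  km 21 (F, w=9) → cum 129
  km 23 (C, w=110) → cum 239  ≥ 147.5 → median here
  km 26 (A, w=50) → cum 289
  km 28 (E, w=6) → cum 295
Optimal location: km 23.

x = 23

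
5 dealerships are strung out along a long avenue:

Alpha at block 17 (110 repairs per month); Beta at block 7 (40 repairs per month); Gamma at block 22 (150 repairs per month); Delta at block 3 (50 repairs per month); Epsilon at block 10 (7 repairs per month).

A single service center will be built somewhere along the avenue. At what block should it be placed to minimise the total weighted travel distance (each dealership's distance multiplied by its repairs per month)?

For a sum of weighted absolute distances on a line, the optimum is the weighted median (not the mean). Total weight W = 357; half-weight = 178.5.
Sort by position and accumulate weight:
  block 3 (Delta, w=50) → cum 50
  block 7 (Beta, w=40) → cum 90
  block 10 (Epsilon, w=7) → cum 97
  block 17 (Alpha, w=110) → cum 207  ≥ 178.5 → median here
  block 22 (Gamma, w=150) → cum 357
Optimal location: block 17.

x = 17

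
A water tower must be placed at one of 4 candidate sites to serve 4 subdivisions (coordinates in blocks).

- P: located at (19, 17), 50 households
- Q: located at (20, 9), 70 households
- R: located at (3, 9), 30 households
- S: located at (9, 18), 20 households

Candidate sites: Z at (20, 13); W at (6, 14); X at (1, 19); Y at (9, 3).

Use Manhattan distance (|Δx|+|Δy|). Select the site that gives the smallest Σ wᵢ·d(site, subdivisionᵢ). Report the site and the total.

Z, total 1480 blocks

Total weighted distance at each candidate:
  Z (20, 13): total = 1480
  W (6, 14): total = 2510
  X (1, 19): total = 3570
  Y (9, 3): total = 3050
Minimum is at Z with total 1480 blocks.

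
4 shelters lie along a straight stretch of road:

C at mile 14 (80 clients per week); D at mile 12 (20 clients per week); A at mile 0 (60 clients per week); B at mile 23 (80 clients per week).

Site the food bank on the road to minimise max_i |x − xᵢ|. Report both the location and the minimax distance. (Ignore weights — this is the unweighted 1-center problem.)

location 11.5, max distance 11.5

The 1-center on a line is the midpoint of the two extreme points: leftmost at 0, rightmost at 23.
Optimal location = (0 + 23)/2 = 11.5; maximum distance = (23 − 0)/2 = 11.5.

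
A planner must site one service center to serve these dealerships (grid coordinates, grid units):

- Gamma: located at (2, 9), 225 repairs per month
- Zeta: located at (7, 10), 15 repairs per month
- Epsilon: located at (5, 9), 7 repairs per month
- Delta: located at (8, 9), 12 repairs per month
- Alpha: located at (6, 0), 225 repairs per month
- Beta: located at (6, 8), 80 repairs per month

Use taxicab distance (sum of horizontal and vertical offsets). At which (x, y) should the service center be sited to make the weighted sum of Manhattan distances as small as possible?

(6, 8)

Manhattan distance separates: Σwᵢ(|x−xᵢ|+|y−yᵢ|) = Σwᵢ|x−xᵢ| + Σwᵢ|y−yᵢ|, so x and y are optimised independently as 1-D weighted medians.
Total weight W = 564; half = 282.
x-coordinate, sorted with cumulative weight:
  x=2 (Gamma, w=225) cum 225
  x=5 (Epsilon, w=7) cum 232
  x=6 (Alpha, w=225) cum 457  ← median
  x=6 (Beta, w=80) cum 537
  x=7 (Zeta, w=15) cum 552
  x=8 (Delta, w=12) cum 564
⇒ x* = 6
y-coordinate, sorted with cumulative weight:
  y=0 (Alpha, w=225) cum 225
  y=8 (Beta, w=80) cum 305  ← median
  y=9 (Gamma, w=225) cum 530
  y=9 (Epsilon, w=7) cum 537
  y=9 (Delta, w=12) cum 549
  y=10 (Zeta, w=15) cum 564
⇒ y* = 8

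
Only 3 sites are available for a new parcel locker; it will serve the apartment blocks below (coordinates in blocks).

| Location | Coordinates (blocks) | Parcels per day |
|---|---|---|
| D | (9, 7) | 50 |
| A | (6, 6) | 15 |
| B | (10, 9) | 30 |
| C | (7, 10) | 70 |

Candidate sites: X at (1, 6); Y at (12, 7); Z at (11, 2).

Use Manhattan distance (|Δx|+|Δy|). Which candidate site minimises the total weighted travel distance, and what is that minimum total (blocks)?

Total weighted distance at each candidate:
  X (1, 6): total = 1585
  Y (12, 7): total = 935
  Z (11, 2): total = 1565
Minimum is at Y with total 935 blocks.

Y, total 935 blocks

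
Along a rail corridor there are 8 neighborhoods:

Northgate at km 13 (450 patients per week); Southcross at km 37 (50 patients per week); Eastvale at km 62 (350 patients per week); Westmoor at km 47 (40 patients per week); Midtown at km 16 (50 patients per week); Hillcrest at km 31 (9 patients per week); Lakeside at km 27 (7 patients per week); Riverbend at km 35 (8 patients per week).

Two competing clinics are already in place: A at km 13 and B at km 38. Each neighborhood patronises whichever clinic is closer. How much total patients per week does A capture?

500

The indifferent point is the midpoint (13+38)/2 = 25.5; neighborhoods left of it (closer to A at 13) go to A, those right go to B.
  Northgate at 13 (w=450) → A
  Midtown at 16 (w=50) → A
  Lakeside at 27 (w=7) → B
  Hillcrest at 31 (w=9) → B
  Riverbend at 35 (w=8) → B
  Southcross at 37 (w=50) → B
  Westmoor at 47 (w=40) → B
  Eastvale at 62 (w=350) → B
A captures 500; B captures 464.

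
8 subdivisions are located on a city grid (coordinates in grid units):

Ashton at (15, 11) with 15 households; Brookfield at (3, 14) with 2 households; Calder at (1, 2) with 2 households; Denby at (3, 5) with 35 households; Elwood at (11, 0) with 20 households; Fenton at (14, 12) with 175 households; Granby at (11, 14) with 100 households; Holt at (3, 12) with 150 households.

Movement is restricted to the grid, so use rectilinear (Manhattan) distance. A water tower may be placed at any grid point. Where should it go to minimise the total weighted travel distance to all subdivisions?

(11, 12)

Manhattan distance separates: Σwᵢ(|x−xᵢ|+|y−yᵢ|) = Σwᵢ|x−xᵢ| + Σwᵢ|y−yᵢ|, so x and y are optimised independently as 1-D weighted medians.
Total weight W = 499; half = 249.5.
x-coordinate, sorted with cumulative weight:
  x=1 (Calder, w=2) cum 2
  x=3 (Brookfield, w=2) cum 4
  x=3 (Denby, w=35) cum 39
  x=3 (Holt, w=150) cum 189
  x=11 (Elwood, w=20) cum 209
  x=11 (Granby, w=100) cum 309  ← median
  x=14 (Fenton, w=175) cum 484
  x=15 (Ashton, w=15) cum 499
⇒ x* = 11
y-coordinate, sorted with cumulative weight:
  y=0 (Elwood, w=20) cum 20
  y=2 (Calder, w=2) cum 22
  y=5 (Denby, w=35) cum 57
  y=11 (Ashton, w=15) cum 72
  y=12 (Fenton, w=175) cum 247
  y=12 (Holt, w=150) cum 397  ← median
  y=14 (Brookfield, w=2) cum 399
  y=14 (Granby, w=100) cum 499
⇒ y* = 12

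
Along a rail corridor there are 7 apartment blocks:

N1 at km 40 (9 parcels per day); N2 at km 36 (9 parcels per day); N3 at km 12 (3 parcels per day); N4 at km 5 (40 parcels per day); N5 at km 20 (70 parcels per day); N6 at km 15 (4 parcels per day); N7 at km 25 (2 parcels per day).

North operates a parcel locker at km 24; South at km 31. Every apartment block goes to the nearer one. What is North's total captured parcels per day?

The indifferent point is the midpoint (24+31)/2 = 27.5; apartment blocks left of it (closer to North at 24) go to North, those right go to South.
  N4 at 5 (w=40) → North
  N3 at 12 (w=3) → North
  N6 at 15 (w=4) → North
  N5 at 20 (w=70) → North
  N7 at 25 (w=2) → North
  N2 at 36 (w=9) → South
  N1 at 40 (w=9) → South
North captures 119; South captures 18.

119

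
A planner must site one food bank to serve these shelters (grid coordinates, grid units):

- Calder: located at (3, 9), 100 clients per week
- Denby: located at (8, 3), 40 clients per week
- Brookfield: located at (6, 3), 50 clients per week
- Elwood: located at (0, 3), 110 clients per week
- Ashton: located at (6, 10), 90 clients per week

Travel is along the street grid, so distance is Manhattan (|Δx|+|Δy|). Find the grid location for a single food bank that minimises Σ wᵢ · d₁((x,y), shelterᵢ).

(3, 3)

Manhattan distance separates: Σwᵢ(|x−xᵢ|+|y−yᵢ|) = Σwᵢ|x−xᵢ| + Σwᵢ|y−yᵢ|, so x and y are optimised independently as 1-D weighted medians.
Total weight W = 390; half = 195.
x-coordinate, sorted with cumulative weight:
  x=0 (Elwood, w=110) cum 110
  x=3 (Calder, w=100) cum 210  ← median
  x=6 (Brookfield, w=50) cum 260
  x=6 (Ashton, w=90) cum 350
  x=8 (Denby, w=40) cum 390
⇒ x* = 3
y-coordinate, sorted with cumulative weight:
  y=3 (Denby, w=40) cum 40
  y=3 (Brookfield, w=50) cum 90
  y=3 (Elwood, w=110) cum 200  ← median
  y=9 (Calder, w=100) cum 300
  y=10 (Ashton, w=90) cum 390
⇒ y* = 3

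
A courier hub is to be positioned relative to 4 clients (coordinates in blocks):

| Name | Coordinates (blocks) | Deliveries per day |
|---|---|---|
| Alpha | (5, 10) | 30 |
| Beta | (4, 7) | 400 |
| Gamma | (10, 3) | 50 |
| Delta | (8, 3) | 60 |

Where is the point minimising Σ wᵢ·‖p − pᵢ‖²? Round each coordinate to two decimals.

(5.06, 6.35)

The minimiser of Σwᵢ‖p−pᵢ‖² is the weighted centroid p* = (Σwᵢpᵢ)/(Σwᵢ).
Σwᵢ = 540.
Σwᵢxᵢ = 30·5 + 400·4 + 50·10 + 60·8 = 2730.
Σwᵢyᵢ = 30·10 + 400·7 + 50·3 + 60·3 = 3430.
x* = 2730/540 = 5.06, y* = 3430/540 = 6.35.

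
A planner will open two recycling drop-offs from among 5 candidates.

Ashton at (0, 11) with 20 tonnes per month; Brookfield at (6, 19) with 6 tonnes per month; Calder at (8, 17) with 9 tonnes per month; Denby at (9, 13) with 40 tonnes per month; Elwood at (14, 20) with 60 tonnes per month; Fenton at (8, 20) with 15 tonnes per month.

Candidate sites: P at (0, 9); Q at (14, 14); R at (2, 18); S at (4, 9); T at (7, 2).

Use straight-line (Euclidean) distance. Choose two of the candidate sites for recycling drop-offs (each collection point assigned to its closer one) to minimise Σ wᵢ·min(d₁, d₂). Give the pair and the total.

{P, Q}, total 848.2

Evaluate every pair (each demand assigned to the nearer of the two):
  {P, Q}: total = 848.2
  {Q, R}: total = 883.9
  {Q, S}: total = 897.7
  {Q, T}: total = 1036.3
  {R, S}: total = 1249.9
  {P, R}: total = 1288.4
  {R, T}: total = 1394.0
  {P, S}: total = 1505.3
  {S, T}: total = 1554.8
  {P, T}: total = 1878.0
Best pair: {P, Q} with total 848.2.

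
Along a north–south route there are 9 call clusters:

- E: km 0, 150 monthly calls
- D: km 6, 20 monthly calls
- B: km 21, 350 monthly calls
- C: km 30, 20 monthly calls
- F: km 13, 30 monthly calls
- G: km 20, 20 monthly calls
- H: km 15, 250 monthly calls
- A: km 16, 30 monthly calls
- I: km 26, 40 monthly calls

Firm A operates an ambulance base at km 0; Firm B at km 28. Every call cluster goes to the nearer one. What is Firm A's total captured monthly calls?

The indifferent point is the midpoint (0+28)/2 = 14; call clusters left of it (closer to Firm A at 0) go to Firm A, those right go to Firm B.
  E at 0 (w=150) → Firm A
  D at 6 (w=20) → Firm A
  F at 13 (w=30) → Firm A
  H at 15 (w=250) → Firm B
  A at 16 (w=30) → Firm B
  G at 20 (w=20) → Firm B
  B at 21 (w=350) → Firm B
  I at 26 (w=40) → Firm B
  C at 30 (w=20) → Firm B
Firm A captures 200; Firm B captures 710.

200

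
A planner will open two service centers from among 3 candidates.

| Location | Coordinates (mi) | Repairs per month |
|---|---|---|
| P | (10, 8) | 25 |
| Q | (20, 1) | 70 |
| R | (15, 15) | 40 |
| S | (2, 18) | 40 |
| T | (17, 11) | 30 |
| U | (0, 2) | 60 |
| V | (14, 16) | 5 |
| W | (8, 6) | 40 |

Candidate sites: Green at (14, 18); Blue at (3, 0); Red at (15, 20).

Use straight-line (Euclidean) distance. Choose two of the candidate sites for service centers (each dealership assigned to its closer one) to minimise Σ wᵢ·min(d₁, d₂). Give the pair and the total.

{Green, Blue}, total 2831.5

Evaluate every pair (each demand assigned to the nearer of the two):
  {Green, Blue}: total = 2831.5
  {Blue, Red}: total = 3009.9
  {Green, Red}: total = 4188.4
Best pair: {Green, Blue} with total 2831.5.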